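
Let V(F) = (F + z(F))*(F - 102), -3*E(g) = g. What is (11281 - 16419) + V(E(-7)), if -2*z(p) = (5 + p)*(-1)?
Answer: -5736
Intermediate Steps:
z(p) = 5/2 + p/2 (z(p) = -(5 + p)*(-1)/2 = -(-5 - p)/2 = 5/2 + p/2)
E(g) = -g/3
V(F) = (-102 + F)*(5/2 + 3*F/2) (V(F) = (F + (5/2 + F/2))*(F - 102) = (5/2 + 3*F/2)*(-102 + F) = (-102 + F)*(5/2 + 3*F/2))
(11281 - 16419) + V(E(-7)) = (11281 - 16419) + (-255 - (-301)*(-7)/6 + 3*(-1/3*(-7))**2/2) = -5138 + (-255 - 301/2*7/3 + 3*(7/3)**2/2) = -5138 + (-255 - 2107/6 + (3/2)*(49/9)) = -5138 + (-255 - 2107/6 + 49/6) = -5138 - 598 = -5736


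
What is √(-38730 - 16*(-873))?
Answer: I*√24762 ≈ 157.36*I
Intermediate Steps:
√(-38730 - 16*(-873)) = √(-38730 + 13968) = √(-24762) = I*√24762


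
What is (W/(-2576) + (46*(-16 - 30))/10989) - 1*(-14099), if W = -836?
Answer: 99778372681/7076916 ≈ 14099.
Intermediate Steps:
(W/(-2576) + (46*(-16 - 30))/10989) - 1*(-14099) = (-836/(-2576) + (46*(-16 - 30))/10989) - 1*(-14099) = (-836*(-1/2576) + (46*(-46))*(1/10989)) + 14099 = (209/644 - 2116*1/10989) + 14099 = (209/644 - 2116/10989) + 14099 = 933997/7076916 + 14099 = 99778372681/7076916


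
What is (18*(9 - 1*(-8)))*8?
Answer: 2448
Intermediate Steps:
(18*(9 - 1*(-8)))*8 = (18*(9 + 8))*8 = (18*17)*8 = 306*8 = 2448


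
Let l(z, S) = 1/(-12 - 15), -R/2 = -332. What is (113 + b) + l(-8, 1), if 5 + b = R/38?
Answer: 64349/513 ≈ 125.44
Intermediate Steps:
R = 664 (R = -2*(-332) = 664)
l(z, S) = -1/27 (l(z, S) = 1/(-27) = -1/27)
b = 237/19 (b = -5 + 664/38 = -5 + 664*(1/38) = -5 + 332/19 = 237/19 ≈ 12.474)
(113 + b) + l(-8, 1) = (113 + 237/19) - 1/27 = 2384/19 - 1/27 = 64349/513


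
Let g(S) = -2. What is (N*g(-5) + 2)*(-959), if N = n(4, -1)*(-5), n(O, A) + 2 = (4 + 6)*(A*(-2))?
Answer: -174538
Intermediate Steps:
n(O, A) = -2 - 20*A (n(O, A) = -2 + (4 + 6)*(A*(-2)) = -2 + 10*(-2*A) = -2 - 20*A)
N = -90 (N = (-2 - 20*(-1))*(-5) = (-2 + 20)*(-5) = 18*(-5) = -90)
(N*g(-5) + 2)*(-959) = (-90*(-2) + 2)*(-959) = (180 + 2)*(-959) = 182*(-959) = -174538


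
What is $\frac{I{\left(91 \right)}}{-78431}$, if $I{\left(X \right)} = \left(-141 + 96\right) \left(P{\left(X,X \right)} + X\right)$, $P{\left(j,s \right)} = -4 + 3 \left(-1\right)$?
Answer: $\frac{3780}{78431} \approx 0.048195$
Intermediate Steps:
$P{\left(j,s \right)} = -7$ ($P{\left(j,s \right)} = -4 - 3 = -7$)
$I{\left(X \right)} = 315 - 45 X$ ($I{\left(X \right)} = \left(-141 + 96\right) \left(-7 + X\right) = - 45 \left(-7 + X\right) = 315 - 45 X$)
$\frac{I{\left(91 \right)}}{-78431} = \frac{315 - 4095}{-78431} = \left(315 - 4095\right) \left(- \frac{1}{78431}\right) = \left(-3780\right) \left(- \frac{1}{78431}\right) = \frac{3780}{78431}$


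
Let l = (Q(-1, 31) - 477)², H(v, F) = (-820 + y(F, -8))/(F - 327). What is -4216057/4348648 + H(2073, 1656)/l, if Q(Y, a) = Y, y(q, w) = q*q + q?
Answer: -317074673473249/330122433680232 ≈ -0.96048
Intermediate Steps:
y(q, w) = q + q² (y(q, w) = q² + q = q + q²)
H(v, F) = (-820 + F*(1 + F))/(-327 + F) (H(v, F) = (-820 + F*(1 + F))/(F - 327) = (-820 + F*(1 + F))/(-327 + F))
l = 228484 (l = (-1 - 477)² = (-478)² = 228484)
-4216057/4348648 + H(2073, 1656)/l = -4216057/4348648 + ((-820 + 1656*(1 + 1656))/(-327 + 1656))/228484 = -4216057*1/4348648 + ((-820 + 1656*1657)/1329)*(1/228484) = -4216057/4348648 + ((-820 + 2743992)/1329)*(1/228484) = -4216057/4348648 + ((1/1329)*2743172)*(1/228484) = -4216057/4348648 + (2743172/1329)*(1/228484) = -4216057/4348648 + 685793/75913809 = -317074673473249/330122433680232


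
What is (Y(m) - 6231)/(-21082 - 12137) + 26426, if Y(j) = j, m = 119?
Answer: 877851406/33219 ≈ 26426.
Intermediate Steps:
(Y(m) - 6231)/(-21082 - 12137) + 26426 = (119 - 6231)/(-21082 - 12137) + 26426 = -6112/(-33219) + 26426 = -6112*(-1/33219) + 26426 = 6112/33219 + 26426 = 877851406/33219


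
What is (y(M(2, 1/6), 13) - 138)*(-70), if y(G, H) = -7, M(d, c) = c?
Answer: 10150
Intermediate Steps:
(y(M(2, 1/6), 13) - 138)*(-70) = (-7 - 138)*(-70) = -145*(-70) = 10150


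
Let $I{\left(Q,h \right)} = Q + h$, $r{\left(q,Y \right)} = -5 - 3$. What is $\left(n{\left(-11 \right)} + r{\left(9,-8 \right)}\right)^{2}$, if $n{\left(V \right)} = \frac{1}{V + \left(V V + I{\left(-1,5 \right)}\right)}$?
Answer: $\frac{829921}{12996} \approx 63.86$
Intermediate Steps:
$r{\left(q,Y \right)} = -8$ ($r{\left(q,Y \right)} = -5 - 3 = -8$)
$n{\left(V \right)} = \frac{1}{4 + V + V^{2}}$ ($n{\left(V \right)} = \frac{1}{V + \left(V V + \left(-1 + 5\right)\right)} = \frac{1}{V + \left(V^{2} + 4\right)} = \frac{1}{V + \left(4 + V^{2}\right)} = \frac{1}{4 + V + V^{2}}$)
$\left(n{\left(-11 \right)} + r{\left(9,-8 \right)}\right)^{2} = \left(\frac{1}{4 - 11 + \left(-11\right)^{2}} - 8\right)^{2} = \left(\frac{1}{4 - 11 + 121} - 8\right)^{2} = \left(\frac{1}{114} - 8\right)^{2} = \left(- \frac{911}{114}\right)^{2} = \frac{829921}{12996}$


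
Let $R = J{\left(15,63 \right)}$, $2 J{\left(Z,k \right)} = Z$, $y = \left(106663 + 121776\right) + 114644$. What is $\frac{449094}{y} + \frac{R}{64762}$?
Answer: $\frac{19391199167}{14812494164} \approx 1.3091$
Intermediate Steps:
$y = 343083$ ($y = 228439 + 114644 = 343083$)
$J{\left(Z,k \right)} = \frac{Z}{2}$
$R = \frac{15}{2}$ ($R = \frac{1}{2} \cdot 15 = \frac{15}{2} \approx 7.5$)
$\frac{449094}{y} + \frac{R}{64762} = \frac{449094}{343083} + \frac{15}{2 \cdot 64762} = 449094 \cdot \frac{1}{343083} + \frac{15}{2} \cdot \frac{1}{64762} = \frac{149698}{114361} + \frac{15}{129524} = \frac{19391199167}{14812494164}$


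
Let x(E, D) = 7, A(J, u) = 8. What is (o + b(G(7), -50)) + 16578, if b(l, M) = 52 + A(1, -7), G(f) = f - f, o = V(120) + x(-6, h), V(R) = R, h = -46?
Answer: 16765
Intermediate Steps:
o = 127 (o = 120 + 7 = 127)
G(f) = 0
b(l, M) = 60 (b(l, M) = 52 + 8 = 60)
(o + b(G(7), -50)) + 16578 = (127 + 60) + 16578 = 187 + 16578 = 16765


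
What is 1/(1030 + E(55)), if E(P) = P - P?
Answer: 1/1030 ≈ 0.00097087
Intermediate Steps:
E(P) = 0
1/(1030 + E(55)) = 1/(1030 + 0) = 1/1030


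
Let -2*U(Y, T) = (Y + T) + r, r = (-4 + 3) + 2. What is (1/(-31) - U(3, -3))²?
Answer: 841/3844 ≈ 0.21878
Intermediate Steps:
r = 1 (r = -1 + 2 = 1)
U(Y, T) = -½ - T/2 - Y/2 (U(Y, T) = -((Y + T) + 1)/2 = -((T + Y) + 1)/2 = -(1 + T + Y)/2 = -½ - T/2 - Y/2)
(1/(-31) - U(3, -3))² = (1/(-31) - (-½ - ½*(-3) - ½*3))² = (-1/31 - (-½ + 3/2 - 3/2))² = (-1/31 - 1*(-½))² = (-1/31 + ½)² = (29/62)² = 841/3844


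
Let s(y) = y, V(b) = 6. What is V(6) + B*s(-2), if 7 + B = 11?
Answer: -2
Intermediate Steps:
B = 4 (B = -7 + 11 = 4)
V(6) + B*s(-2) = 6 + 4*(-2) = 6 - 8 = -2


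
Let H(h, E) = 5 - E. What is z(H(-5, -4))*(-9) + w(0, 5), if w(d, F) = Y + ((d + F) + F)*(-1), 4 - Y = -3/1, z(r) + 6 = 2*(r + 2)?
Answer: -147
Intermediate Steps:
z(r) = -2 + 2*r (z(r) = -6 + 2*(r + 2) = -6 + 2*(2 + r) = -6 + (4 + 2*r) = -2 + 2*r)
Y = 7 (Y = 4 - (-3)/1 = 4 - (-3) = 4 - 1*(-3) = 4 + 3 = 7)
w(d, F) = 7 - d - 2*F (w(d, F) = 7 + ((d + F) + F)*(-1) = 7 + ((F + d) + F)*(-1) = 7 + (d + 2*F)*(-1) = 7 + (-d - 2*F) = 7 - d - 2*F)
z(H(-5, -4))*(-9) + w(0, 5) = (-2 + 2*(5 - 1*(-4)))*(-9) + (7 - 1*0 - 2*5) = (-2 + 2*(5 + 4))*(-9) + (7 + 0 - 10) = (-2 + 2*9)*(-9) - 3 = (-2 + 18)*(-9) - 3 = 16*(-9) - 3 = -144 - 3 = -147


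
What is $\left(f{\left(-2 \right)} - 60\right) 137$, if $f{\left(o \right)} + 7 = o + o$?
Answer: $-9727$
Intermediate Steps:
$f{\left(o \right)} = -7 + 2 o$ ($f{\left(o \right)} = -7 + \left(o + o\right) = -7 + 2 o$)
$\left(f{\left(-2 \right)} - 60\right) 137 = \left(\left(-7 + 2 \left(-2\right)\right) - 60\right) 137 = \left(\left(-7 - 4\right) - 60\right) 137 = \left(-11 - 60\right) 137 = \left(-71\right) 137 = -9727$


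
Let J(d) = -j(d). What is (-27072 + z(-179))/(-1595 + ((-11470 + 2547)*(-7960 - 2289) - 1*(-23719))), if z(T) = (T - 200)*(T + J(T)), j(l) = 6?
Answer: 43043/91473951 ≈ 0.00047055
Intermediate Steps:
J(d) = -6 (J(d) = -1*6 = -6)
z(T) = (-200 + T)*(-6 + T) (z(T) = (T - 200)*(T - 6) = (-200 + T)*(-6 + T))
(-27072 + z(-179))/(-1595 + ((-11470 + 2547)*(-7960 - 2289) - 1*(-23719))) = (-27072 + (1200 + (-179)² - 206*(-179)))/(-1595 + ((-11470 + 2547)*(-7960 - 2289) - 1*(-23719))) = (-27072 + (1200 + 32041 + 36874))/(-1595 + (-8923*(-10249) + 23719)) = (-27072 + 70115)/(-1595 + (91451827 + 23719)) = 43043/(-1595 + 91475546) = 43043/91473951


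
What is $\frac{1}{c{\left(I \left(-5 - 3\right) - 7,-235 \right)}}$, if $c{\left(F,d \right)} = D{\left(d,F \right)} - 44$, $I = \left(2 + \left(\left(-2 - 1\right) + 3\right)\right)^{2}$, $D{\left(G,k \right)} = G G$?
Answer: $\frac{1}{55181} \approx 1.8122 \cdot 10^{-5}$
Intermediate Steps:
$D{\left(G,k \right)} = G^{2}$
$I = 4$ ($I = \left(2 + \left(-3 + 3\right)\right)^{2} = \left(2 + 0\right)^{2} = 2^{2} = 4$)
$c{\left(F,d \right)} = -44 + d^{2}$ ($c{\left(F,d \right)} = d^{2} - 44 = -44 + d^{2}$)
$\frac{1}{c{\left(I \left(-5 - 3\right) - 7,-235 \right)}} = \frac{1}{-44 + \left(-235\right)^{2}} = \frac{1}{-44 + 55225} = \frac{1}{55181}$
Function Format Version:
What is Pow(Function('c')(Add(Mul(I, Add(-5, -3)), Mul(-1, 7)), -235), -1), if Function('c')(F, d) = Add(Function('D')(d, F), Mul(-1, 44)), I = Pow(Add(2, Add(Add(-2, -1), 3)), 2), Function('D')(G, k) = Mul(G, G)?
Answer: Rational(1, 55181) ≈ 1.8122e-5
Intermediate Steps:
Function('D')(G, k) = Pow(G, 2)
I = 4 (I = Pow(Add(2, Add(-3, 3)), 2) = Pow(Add(2, 0), 2) = Pow(2, 2) = 4)
Function('c')(F, d) = Add(-44, Pow(d, 2)) (Function('c')(F, d) = Add(Pow(d, 2), Mul(-1, 44)) = Add(Pow(d, 2), -44) = Add(-44, Pow(d, 2)))
Pow(Function('c')(Add(Mul(I, Add(-5, -3)), Mul(-1, 7)), -235), -1) = Pow(Add(-44, Pow(-235, 2)), -1) = Pow(Add(-44, 55225), -1) = Pow(55181, -1) = Rational(1, 55181)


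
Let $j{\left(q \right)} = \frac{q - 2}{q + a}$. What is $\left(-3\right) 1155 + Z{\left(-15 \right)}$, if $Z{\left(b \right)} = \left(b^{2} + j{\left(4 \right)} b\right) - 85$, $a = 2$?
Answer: $-3330$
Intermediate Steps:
$j{\left(q \right)} = \frac{-2 + q}{2 + q}$ ($j{\left(q \right)} = \frac{q - 2}{q + 2} = \frac{-2 + q}{2 + q}$)
$Z{\left(b \right)} = -85 + b^{2} + \frac{b}{3}$ ($Z{\left(b \right)} = \left(b^{2} + \frac{-2 + 4}{2 + 4} b\right) - 85 = \left(b^{2} + \frac{1}{6} \cdot 2 b\right) - 85 = \left(b^{2} + \frac{b}{3}\right) - 85 = -85 + b^{2} + \frac{b}{3}$)
$\left(-3\right) 1155 + Z{\left(-15 \right)} = \left(-3\right) 1155 + \left(-85 + \left(-15\right)^{2} + \frac{1}{3} \left(-15\right)\right) = -3465 - -135 = -3465 + 135 = -3330$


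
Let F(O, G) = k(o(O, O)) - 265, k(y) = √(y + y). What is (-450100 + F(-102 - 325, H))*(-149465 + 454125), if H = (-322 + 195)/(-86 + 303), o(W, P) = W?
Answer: -137208200900 + 304660*I*√854 ≈ -1.3721e+11 + 8.9032e+6*I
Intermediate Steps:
k(y) = √2*√y (k(y) = √(2*y) = √2*√y)
H = -127/217 ≈ -0.58525
F(O, G) = -265 + √2*√O (F(O, G) = √2*√O - 265 = -265 + √2*√O)
(-450100 + F(-102 - 325, H))*(-149465 + 454125) = (-450100 + (-265 + √2*√(-102 - 325)))*(-149465 + 454125) = (-450100 + (-265 + √2*√(-427)))*304660 = (-450100 + (-265 + √2*(I*√427)))*304660 = (-450100 + (-265 + I*√854))*304660 = (-450365 + I*√854)*304660 = -137208200900 + 304660*I*√854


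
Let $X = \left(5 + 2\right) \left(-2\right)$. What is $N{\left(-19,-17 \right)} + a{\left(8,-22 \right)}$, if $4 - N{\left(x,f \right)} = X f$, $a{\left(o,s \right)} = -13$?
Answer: $-247$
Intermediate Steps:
$X = -14$ ($X = 7 \left(-2\right) = -14$)
$N{\left(x,f \right)} = 4 + 14 f$ ($N{\left(x,f \right)} = 4 - - 14 f = 4 + 14 f$)
$N{\left(-19,-17 \right)} + a{\left(8,-22 \right)} = \left(4 + 14 \left(-17\right)\right) - 13 = \left(4 - 238\right) - 13 = -234 - 13 = -247$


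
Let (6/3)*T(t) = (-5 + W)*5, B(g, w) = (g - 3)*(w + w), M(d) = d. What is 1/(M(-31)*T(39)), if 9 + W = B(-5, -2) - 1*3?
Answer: -2/2325 ≈ -0.00086022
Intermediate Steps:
B(g, w) = 2*w*(-3 + g) (B(g, w) = (-3 + g)*(2*w) = 2*w*(-3 + g))
W = 20 (W = -9 + (2*(-2)*(-3 - 5) - 1*3) = -9 + (2*(-2)*(-8) - 3) = -9 + (32 - 3) = -9 + 29 = 20)
T(t) = 75/2 (T(t) = ((-5 + 20)*5)/2 = (15*5)/2 = (½)*75 = 75/2)
1/(M(-31)*T(39)) = 1/((-31)*(75/2)) = -1/31*2/75 = -2/2325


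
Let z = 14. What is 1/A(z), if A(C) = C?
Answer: 1/14 ≈ 0.071429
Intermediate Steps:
1/A(z) = 1/14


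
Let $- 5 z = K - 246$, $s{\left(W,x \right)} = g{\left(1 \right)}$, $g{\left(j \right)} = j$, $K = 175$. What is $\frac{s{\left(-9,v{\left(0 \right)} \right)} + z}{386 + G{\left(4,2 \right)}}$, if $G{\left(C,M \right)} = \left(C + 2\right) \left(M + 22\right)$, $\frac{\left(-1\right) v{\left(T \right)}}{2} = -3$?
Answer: $\frac{38}{1325} \approx 0.028679$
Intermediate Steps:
$v{\left(T \right)} = 6$ ($v{\left(T \right)} = \left(-2\right) \left(-3\right) = 6$)
$s{\left(W,x \right)} = 1$
$z = \frac{71}{5}$ ($z = - \frac{175 - 246}{5} = \left(- \frac{1}{5}\right) \left(-71\right) = \frac{71}{5} \approx 14.2$)
$G{\left(C,M \right)} = \left(2 + C\right) \left(22 + M\right)$
$\frac{s{\left(-9,v{\left(0 \right)} \right)} + z}{386 + G{\left(4,2 \right)}} = \frac{1 + \frac{71}{5}}{386 + \left(44 + 2 \cdot 2 + 22 \cdot 4 + 4 \cdot 2\right)} = \frac{76}{5 \left(386 + \left(44 + 4 + 88 + 8\right)\right)} = \frac{76}{5 \left(386 + 144\right)} = \frac{76}{5 \cdot 530} = \frac{76}{5} \cdot \frac{1}{530} = \frac{38}{1325}$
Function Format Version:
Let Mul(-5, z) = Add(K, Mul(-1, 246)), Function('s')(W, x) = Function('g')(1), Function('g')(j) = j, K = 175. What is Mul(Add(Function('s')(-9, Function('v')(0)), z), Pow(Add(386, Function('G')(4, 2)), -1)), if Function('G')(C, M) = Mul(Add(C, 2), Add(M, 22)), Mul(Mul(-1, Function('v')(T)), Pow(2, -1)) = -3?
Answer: Rational(38, 1325) ≈ 0.028679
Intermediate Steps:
Function('v')(T) = 6 (Function('v')(T) = Mul(-2, -3) = 6)
Function('s')(W, x) = 1
z = Rational(71, 5) (z = Mul(Rational(-1, 5), Add(175, Mul(-1, 246))) = Mul(Rational(-1, 5), Add(175, -246)) = Mul(Rational(-1, 5), -71) = Rational(71, 5) ≈ 14.200)
Function('G')(C, M) = Mul(Add(2, C), Add(22, M))
Mul(Add(Function('s')(-9, Function('v')(0)), z), Pow(Add(386, Function('G')(4, 2)), -1)) = Mul(Add(1, Rational(71, 5)), Pow(Add(386, Add(44, Mul(2, 2), Mul(22, 4), Mul(4, 2))), -1)) = Mul(Rational(76, 5), Pow(Add(386, Add(44, 4, 88, 8)), -1)) = Mul(Rational(76, 5), Pow(Add(386, 144), -1)) = Mul(Rational(76, 5), Pow(530, -1)) = Mul(Rational(76, 5), Rational(1, 530)) = Rational(38, 1325)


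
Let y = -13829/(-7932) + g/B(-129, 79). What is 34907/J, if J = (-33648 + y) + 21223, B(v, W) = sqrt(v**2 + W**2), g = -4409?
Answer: -312160089599189511564/111095869968103386809 + 4841590344402456*sqrt(22882)/111095869968103386809 ≈ -2.8032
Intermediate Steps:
B(v, W) = sqrt(W**2 + v**2)
y = 13829/7932 - 4409*sqrt(22882)/22882 (y = -13829/(-7932) - 4409/sqrt(79**2 + (-129)**2) = -13829*(-1/7932) - 4409/sqrt(6241 + 16641) = 13829/7932 - 4409*sqrt(22882)/22882 ≈ -27.404)
J = -98541271/7932 - 4409*sqrt(22882)/22882 (J = (-33648 + (13829/7932 - 4409*sqrt(22882)/22882)) + 21223 = (-266882107/7932 - 4409*sqrt(22882)/22882) + 21223 = -98541271/7932 - 4409*sqrt(22882)/22882 ≈ -12452.)
34907/J = 34907/(-98541271/7932 - 4409*sqrt(22882)/22882)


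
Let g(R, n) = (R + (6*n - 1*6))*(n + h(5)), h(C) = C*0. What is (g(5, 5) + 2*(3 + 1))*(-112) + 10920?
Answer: -6216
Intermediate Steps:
h(C) = 0
g(R, n) = n*(-6 + R + 6*n) (g(R, n) = (R + (6*n - 1*6))*(n + 0) = (R + (6*n - 6))*n = (R + (-6 + 6*n))*n = (-6 + R + 6*n)*n = n*(-6 + R + 6*n))
(g(5, 5) + 2*(3 + 1))*(-112) + 10920 = (5*(-6 + 5 + 6*5) + 2*(3 + 1))*(-112) + 10920 = (5*(-6 + 5 + 30) + 2*4)*(-112) + 10920 = (5*29 + 8)*(-112) + 10920 = (145 + 8)*(-112) + 10920 = 153*(-112) + 10920 = -17136 + 10920 = -6216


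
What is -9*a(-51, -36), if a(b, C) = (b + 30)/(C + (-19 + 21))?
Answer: -189/34 ≈ -5.5588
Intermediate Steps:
a(b, C) = (30 + b)/(2 + C) (a(b, C) = (30 + b)/(C + 2) = (30 + b)/(2 + C))
-9*a(-51, -36) = -9*(30 - 51)/(2 - 36) = -9*(-21)/(-34) = -(-9)*(-21)/34 = -9*21/34 = -189/34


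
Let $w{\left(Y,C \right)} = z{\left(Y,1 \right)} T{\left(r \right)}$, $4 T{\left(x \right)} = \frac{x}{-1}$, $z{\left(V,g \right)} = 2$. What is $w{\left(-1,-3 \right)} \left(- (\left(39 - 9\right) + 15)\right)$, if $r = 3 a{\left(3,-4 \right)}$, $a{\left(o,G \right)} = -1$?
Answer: $- \frac{135}{2} \approx -67.5$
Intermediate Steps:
$r = -3$ ($r = 3 \left(-1\right) = -3$)
$T{\left(x \right)} = - \frac{x}{4}$ ($T{\left(x \right)} = \frac{x \frac{1}{-1}}{4} = \frac{x \left(-1\right)}{4} = \frac{\left(-1\right) x}{4} = - \frac{x}{4}$)
$w{\left(Y,C \right)} = \frac{3}{2}$ ($w{\left(Y,C \right)} = 2 \left(\left(- \frac{1}{4}\right) \left(-3\right)\right) = 2 \cdot \frac{3}{4} = \frac{3}{2}$)
$w{\left(-1,-3 \right)} \left(- (\left(39 - 9\right) + 15)\right) = \frac{3 \left(- (\left(39 - 9\right) + 15)\right)}{2} = \frac{3 \left(- (30 + 15)\right)}{2} = \frac{3 \left(\left(-1\right) 45\right)}{2} = \frac{3}{2} \left(-45\right) = - \frac{135}{2}$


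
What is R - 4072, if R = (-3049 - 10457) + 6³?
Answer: -17362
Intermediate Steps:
R = -13290 (R = -13506 + 216 = -13290)
R - 4072 = -13290 - 4072 = -17362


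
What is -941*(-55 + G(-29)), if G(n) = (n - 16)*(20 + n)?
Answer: -329350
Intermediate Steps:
G(n) = (-16 + n)*(20 + n)
-941*(-55 + G(-29)) = -941*(-55 + (-320 + (-29)² + 4*(-29))) = -941*(-55 + (-320 + 841 - 116)) = -941*(-55 + 405) = -941*350 = -329350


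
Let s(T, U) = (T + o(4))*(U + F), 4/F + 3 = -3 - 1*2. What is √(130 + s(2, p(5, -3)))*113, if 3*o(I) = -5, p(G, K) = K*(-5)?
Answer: 113*√4854/6 ≈ 1312.1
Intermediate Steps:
p(G, K) = -5*K
o(I) = -5/3 (o(I) = (⅓)*(-5) = -5/3)
F = -½ (F = 4/(-3 + (-3 - 1*2)) = 4/(-3 + (-3 - 2)) = 4/(-3 - 5) = 4/(-8) = 4*(-⅛) = -½ ≈ -0.50000)
s(T, U) = (-5/3 + T)*(-½ + U) (s(T, U) = (T - 5/3)*(U - ½) = (-5/3 + T)*(-½ + U))
√(130 + s(2, p(5, -3)))*113 = √(130 + (⅚ - (-25)*(-3)/3 - ½*2 + 2*(-5*(-3))))*113 = √(130 + (⅚ - 5/3*15 - 1 + 2*15))*113 = √(130 + (⅚ - 25 - 1 + 30))*113 = √(130 + 29/6)*113 = √(809/6)*113 = (√4854/6)*113 = 113*√4854/6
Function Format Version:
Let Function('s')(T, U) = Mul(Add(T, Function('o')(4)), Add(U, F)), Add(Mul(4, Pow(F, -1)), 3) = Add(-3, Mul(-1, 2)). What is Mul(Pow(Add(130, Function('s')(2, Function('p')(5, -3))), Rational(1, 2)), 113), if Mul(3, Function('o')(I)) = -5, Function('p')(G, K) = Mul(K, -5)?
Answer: Mul(Rational(113, 6), Pow(4854, Rational(1, 2))) ≈ 1312.1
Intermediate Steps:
Function('p')(G, K) = Mul(-5, K)
Function('o')(I) = Rational(-5, 3) (Function('o')(I) = Mul(Rational(1, 3), -5) = Rational(-5, 3))
F = Rational(-1, 2) (F = Mul(4, Pow(Add(-3, Add(-3, Mul(-1, 2))), -1)) = Mul(4, Pow(Add(-3, Add(-3, -2)), -1)) = Mul(4, Pow(Add(-3, -5), -1)) = Mul(4, Pow(-8, -1)) = Mul(4, Rational(-1, 8)) = Rational(-1, 2) ≈ -0.50000)
Function('s')(T, U) = Mul(Add(Rational(-5, 3), T), Add(Rational(-1, 2), U)) (Function('s')(T, U) = Mul(Add(T, Rational(-5, 3)), Add(U, Rational(-1, 2))) = Mul(Add(Rational(-5, 3), T), Add(Rational(-1, 2), U)))
Mul(Pow(Add(130, Function('s')(2, Function('p')(5, -3))), Rational(1, 2)), 113) = Mul(Pow(Add(130, Add(Rational(5, 6), Mul(Rational(-5, 3), Mul(-5, -3)), Mul(Rational(-1, 2), 2), Mul(2, Mul(-5, -3)))), Rational(1, 2)), 113) = Mul(Pow(Add(130, Add(Rational(5, 6), Mul(Rational(-5, 3), 15), -1, Mul(2, 15))), Rational(1, 2)), 113) = Mul(Pow(Add(130, Add(Rational(5, 6), -25, -1, 30)), Rational(1, 2)), 113) = Mul(Pow(Add(130, Rational(29, 6)), Rational(1, 2)), 113) = Mul(Pow(Rational(809, 6), Rational(1, 2)), 113) = Mul(Mul(Rational(1, 6), Pow(4854, Rational(1, 2))), 113) = Mul(Rational(113, 6), Pow(4854, Rational(1, 2)))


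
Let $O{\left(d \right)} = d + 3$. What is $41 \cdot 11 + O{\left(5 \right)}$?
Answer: $459$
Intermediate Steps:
$O{\left(d \right)} = 3 + d$
$41 \cdot 11 + O{\left(5 \right)} = 41 \cdot 11 + \left(3 + 5\right) = 451 + 8 = 459$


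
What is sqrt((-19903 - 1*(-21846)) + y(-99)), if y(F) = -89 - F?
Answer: 3*sqrt(217) ≈ 44.193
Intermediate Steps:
sqrt((-19903 - 1*(-21846)) + y(-99)) = sqrt((-19903 - 1*(-21846)) + (-89 - 1*(-99))) = sqrt((-19903 + 21846) + (-89 + 99)) = sqrt(1943 + 10) = sqrt(1953) = 3*sqrt(217)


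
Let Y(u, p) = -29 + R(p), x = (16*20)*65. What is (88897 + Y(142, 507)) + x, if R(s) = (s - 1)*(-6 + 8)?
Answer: 110680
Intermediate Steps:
R(s) = -2 + 2*s (R(s) = (-1 + s)*2 = -2 + 2*s)
x = 20800 (x = 320*65 = 20800)
Y(u, p) = -31 + 2*p (Y(u, p) = -29 + (-2 + 2*p) = -31 + 2*p)
(88897 + Y(142, 507)) + x = (88897 + (-31 + 2*507)) + 20800 = (88897 + (-31 + 1014)) + 20800 = (88897 + 983) + 20800 = 89880 + 20800 = 110680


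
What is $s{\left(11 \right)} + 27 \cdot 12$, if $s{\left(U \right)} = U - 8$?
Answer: $327$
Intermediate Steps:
$s{\left(U \right)} = -8 + U$ ($s{\left(U \right)} = U - 8 = -8 + U$)
$s{\left(11 \right)} + 27 \cdot 12 = \left(-8 + 11\right) + 27 \cdot 12 = 3 + 324 = 327$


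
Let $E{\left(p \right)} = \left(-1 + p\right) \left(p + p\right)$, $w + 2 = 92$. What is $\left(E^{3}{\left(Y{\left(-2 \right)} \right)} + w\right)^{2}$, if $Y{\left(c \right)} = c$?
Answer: $3305124$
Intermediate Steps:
$w = 90$ ($w = -2 + 92 = 90$)
$E{\left(p \right)} = 2 p \left(-1 + p\right)$ ($E{\left(p \right)} = \left(-1 + p\right) 2 p = 2 p \left(-1 + p\right)$)
$\left(E^{3}{\left(Y{\left(-2 \right)} \right)} + w\right)^{2} = \left(\left(2 \left(-2\right) \left(-1 - 2\right)\right)^{3} + 90\right)^{2} = \left(\left(2 \left(-2\right) \left(-3\right)\right)^{3} + 90\right)^{2} = \left(12^{3} + 90\right)^{2} = \left(1728 + 90\right)^{2} = 1818^{2} = 3305124$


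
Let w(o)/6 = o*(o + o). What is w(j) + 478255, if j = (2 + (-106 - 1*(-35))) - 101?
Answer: 825055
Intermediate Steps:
j = -170 (j = (2 + (-106 + 35)) - 101 = (2 - 71) - 101 = -69 - 101 = -170)
w(o) = 12*o² (w(o) = 6*(o*(o + o)) = 6*(o*(2*o)) = 6*(2*o²) = 12*o²)
w(j) + 478255 = 12*(-170)² + 478255 = 12*28900 + 478255 = 346800 + 478255 = 825055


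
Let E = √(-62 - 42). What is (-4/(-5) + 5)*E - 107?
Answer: -107 + 58*I*√26/5 ≈ -107.0 + 59.149*I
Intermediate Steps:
E = 2*I*√26 (E = √(-104) = 2*I*√26 ≈ 10.198*I)
(-4/(-5) + 5)*E - 107 = (-4/(-5) + 5)*(2*I*√26) - 107 = (-⅕*(-4) + 5)*(2*I*√26) - 107 = (⅘ + 5)*(2*I*√26) - 107 = 29*(2*I*√26)/5 - 107 = 58*I*√26/5 - 107 = -107 + 58*I*√26/5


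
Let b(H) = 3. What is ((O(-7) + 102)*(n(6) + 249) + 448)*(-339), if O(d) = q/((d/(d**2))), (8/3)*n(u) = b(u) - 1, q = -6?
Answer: -12343668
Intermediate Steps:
n(u) = 3/4 (n(u) = 3*(3 - 1)/8 = (3/8)*2 = 3/4)
O(d) = -6*d
((O(-7) + 102)*(n(6) + 249) + 448)*(-339) = ((-6*(-7) + 102)*(3/4 + 249) + 448)*(-339) = ((42 + 102)*(999/4) + 448)*(-339) = (144*(999/4) + 448)*(-339) = (35964 + 448)*(-339) = 36412*(-339) = -12343668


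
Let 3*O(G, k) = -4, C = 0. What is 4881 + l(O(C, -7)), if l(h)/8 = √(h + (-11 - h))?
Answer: 4881 + 8*I*√11 ≈ 4881.0 + 26.533*I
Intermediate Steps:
O(G, k) = -4/3 (O(G, k) = (⅓)*(-4) = -4/3)
l(h) = 8*I*√11 (l(h) = 8*√(h + (-11 - h)) = 8*√(-11) = 8*(I*√11) = 8*I*√11)
4881 + l(O(C, -7)) = 4881 + 8*I*√11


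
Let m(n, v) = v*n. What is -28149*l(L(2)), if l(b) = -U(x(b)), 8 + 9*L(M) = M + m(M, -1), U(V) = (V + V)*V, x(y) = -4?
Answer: 900768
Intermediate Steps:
m(n, v) = n*v
U(V) = 2*V² (U(V) = (2*V)*V = 2*V²)
L(M) = -8/9 (L(M) = -8/9 + (M + M*(-1))/9 = -8/9 + (M - M)/9 = -8/9 + (⅑)*0 = -8/9 + 0 = -8/9)
l(b) = -32 (l(b) = -2*(-4)² = -2*16 = -1*32 = -32)
-28149*l(L(2)) = -28149*(-32) = 900768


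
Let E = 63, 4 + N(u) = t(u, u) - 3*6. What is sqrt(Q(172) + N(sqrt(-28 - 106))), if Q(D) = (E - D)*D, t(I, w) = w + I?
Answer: sqrt(-18770 + 2*I*sqrt(134)) ≈ 0.0845 + 137.0*I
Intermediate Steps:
t(I, w) = I + w
N(u) = -22 + 2*u (N(u) = -4 + ((u + u) - 3*6) = -4 + (2*u - 18) = -4 + (-18 + 2*u) = -22 + 2*u)
Q(D) = D*(63 - D) (Q(D) = (63 - D)*D = D*(63 - D))
sqrt(Q(172) + N(sqrt(-28 - 106))) = sqrt(172*(63 - 1*172) + (-22 + 2*sqrt(-28 - 106))) = sqrt(172*(63 - 172) + (-22 + 2*sqrt(-134))) = sqrt(172*(-109) + (-22 + 2*(I*sqrt(134)))) = sqrt(-18748 + (-22 + 2*I*sqrt(134))) = sqrt(-18770 + 2*I*sqrt(134))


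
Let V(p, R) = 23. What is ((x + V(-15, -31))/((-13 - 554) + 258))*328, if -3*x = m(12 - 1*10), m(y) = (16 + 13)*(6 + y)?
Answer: 53464/927 ≈ 57.674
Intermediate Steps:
m(y) = 174 + 29*y (m(y) = 29*(6 + y) = 174 + 29*y)
x = -232/3 (x = -(174 + 29*(12 - 1*10))/3 = -(174 + 29*(12 - 10))/3 = -(174 + 29*2)/3 = -(174 + 58)/3 = -⅓*232 = -232/3 ≈ -77.333)
((x + V(-15, -31))/((-13 - 554) + 258))*328 = ((-232/3 + 23)/((-13 - 554) + 258))*328 = -163/(3*(-567 + 258))*328 = -163/3/(-309)*328 = -163/3*(-1/309)*328 = (163/927)*328 = 53464/927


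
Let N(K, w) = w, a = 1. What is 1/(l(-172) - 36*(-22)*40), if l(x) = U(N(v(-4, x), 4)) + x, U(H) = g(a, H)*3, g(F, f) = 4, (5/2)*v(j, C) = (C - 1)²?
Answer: 1/31520 ≈ 3.1726e-5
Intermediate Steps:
v(j, C) = 2*(-1 + C)²/5 (v(j, C) = 2*(C - 1)²/5 = 2*(-1 + C)²/5)
U(H) = 12 (U(H) = 4*3 = 12)
l(x) = 12 + x
1/(l(-172) - 36*(-22)*40) = 1/((12 - 172) - 36*(-22)*40) = 1/(-160 + 792*40) = 1/(-160 + 31680) = 1/31520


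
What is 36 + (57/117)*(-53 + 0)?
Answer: 397/39 ≈ 10.179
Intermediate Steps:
36 + (57/117)*(-53 + 0) = 36 + (57*(1/117))*(-53) = 36 + (19/39)*(-53) = 36 - 1007/39 = 397/39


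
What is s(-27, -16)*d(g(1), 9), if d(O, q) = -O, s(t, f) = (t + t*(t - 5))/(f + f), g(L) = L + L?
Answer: 837/16 ≈ 52.313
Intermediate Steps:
g(L) = 2*L
s(t, f) = (t + t*(-5 + t))/(2*f) (s(t, f) = (t + t*(-5 + t))/((2*f)) = (t + t*(-5 + t))*(1/(2*f)) = (t + t*(-5 + t))/(2*f))
s(-27, -16)*d(g(1), 9) = ((½)*(-27)*(-4 - 27)/(-16))*(-2) = ((½)*(-27)*(-1/16)*(-31))*(-1*2) = -837/32*(-2) = 837/16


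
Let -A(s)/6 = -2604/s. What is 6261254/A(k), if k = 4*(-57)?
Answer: -59481913/651 ≈ -91370.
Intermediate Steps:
k = -228
A(s) = 15624/s (A(s) = -(-15624)/s = 15624/s)
6261254/A(k) = 6261254/((15624/(-228))) = 6261254/((15624*(-1/228))) = 6261254/(-1302/19) = 6261254*(-19/1302) = -59481913/651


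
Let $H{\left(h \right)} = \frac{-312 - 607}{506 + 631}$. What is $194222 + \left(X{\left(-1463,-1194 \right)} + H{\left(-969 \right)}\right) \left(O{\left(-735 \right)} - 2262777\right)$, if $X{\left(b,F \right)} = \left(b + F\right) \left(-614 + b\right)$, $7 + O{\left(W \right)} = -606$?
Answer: $- \frac{14201945380293446}{1137} \approx -1.2491 \cdot 10^{13}$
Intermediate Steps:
$O{\left(W \right)} = -613$ ($O{\left(W \right)} = -7 - 606 = -613$)
$X{\left(b,F \right)} = \left(-614 + b\right) \left(F + b\right)$ ($X{\left(b,F \right)} = \left(F + b\right) \left(-614 + b\right) = \left(-614 + b\right) \left(F + b\right)$)
$H{\left(h \right)} = - \frac{919}{1137}$
$194222 + \left(X{\left(-1463,-1194 \right)} + H{\left(-969 \right)}\right) \left(O{\left(-735 \right)} - 2262777\right) = 194222 + \left(\left(\left(-1463\right)^{2} - -733116 - -898282 - -1746822\right) - \frac{919}{1137}\right) \left(-613 - 2262777\right) = 194222 + \left(\left(2140369 + 733116 + 898282 + 1746822\right) - \frac{919}{1137}\right) \left(-2263390\right) = 194222 + \left(5518589 - \frac{919}{1137}\right) \left(-2263390\right) = 194222 + \frac{6274634774}{1137} \left(-2263390\right) = 194222 - \frac{14201945601123860}{1137} = - \frac{14201945380293446}{1137}$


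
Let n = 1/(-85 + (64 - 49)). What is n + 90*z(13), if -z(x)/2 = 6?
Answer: -75601/70 ≈ -1080.0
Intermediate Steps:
n = -1/70 (n = 1/(-85 + 15) = 1/(-70) = -1/70 ≈ -0.014286)
z(x) = -12 (z(x) = -2*6 = -12)
n + 90*z(13) = -1/70 + 90*(-12) = -1/70 - 1080 = -75601/70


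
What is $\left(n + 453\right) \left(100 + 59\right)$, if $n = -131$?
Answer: $51198$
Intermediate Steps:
$\left(n + 453\right) \left(100 + 59\right) = \left(-131 + 453\right) \left(100 + 59\right) = 322 \cdot 159 = 51198$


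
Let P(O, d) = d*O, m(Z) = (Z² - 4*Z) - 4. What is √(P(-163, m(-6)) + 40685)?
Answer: √31557 ≈ 177.64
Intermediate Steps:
m(Z) = -4 + Z² - 4*Z
P(O, d) = O*d
√(P(-163, m(-6)) + 40685) = √(-163*(-4 + (-6)² - 4*(-6)) + 40685) = √(-163*(-4 + 36 + 24) + 40685) = √(-163*56 + 40685) = √(-9128 + 40685) = √31557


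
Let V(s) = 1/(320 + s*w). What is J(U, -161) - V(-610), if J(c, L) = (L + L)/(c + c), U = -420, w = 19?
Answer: 25927/67620 ≈ 0.38342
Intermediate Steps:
V(s) = 1/(320 + 19*s) (V(s) = 1/(320 + s*19) = 1/(320 + 19*s))
J(c, L) = L/c (J(c, L) = (2*L)/((2*c)) = (2*L)*(1/(2*c)) = L/c)
J(U, -161) - V(-610) = -161/(-420) - 1/(320 + 19*(-610)) = -161*(-1/420) - 1/(320 - 11590) = 23/60 - 1/(-11270) = 23/60 - 1*(-1/11270) = 23/60 + 1/11270 = 25927/67620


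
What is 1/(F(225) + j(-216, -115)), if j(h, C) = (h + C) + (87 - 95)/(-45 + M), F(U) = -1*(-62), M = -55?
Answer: -25/6723 ≈ -0.0037186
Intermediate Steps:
F(U) = 62
j(h, C) = 2/25 + C + h (j(h, C) = (h + C) + (87 - 95)/(-45 - 55) = (C + h) - 8/(-100) = (C + h) - 8*(-1/100) = (C + h) + 2/25 = 2/25 + C + h)
1/(F(225) + j(-216, -115)) = 1/(62 + (2/25 - 115 - 216)) = 1/(62 - 8273/25) = 1/(-6723/25) = -25/6723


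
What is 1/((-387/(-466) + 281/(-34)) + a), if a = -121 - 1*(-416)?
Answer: 3961/1139048 ≈ 0.0034775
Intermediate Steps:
a = 295 (a = -121 + 416 = 295)
1/((-387/(-466) + 281/(-34)) + a) = 1/((-387/(-466) + 281/(-34)) + 295) = 1/((-387*(-1/466) + 281*(-1/34)) + 295) = 1/((387/466 - 281/34) + 295) = 1/(-29447/3961 + 295) = 1/(1139048/3961) = 3961/1139048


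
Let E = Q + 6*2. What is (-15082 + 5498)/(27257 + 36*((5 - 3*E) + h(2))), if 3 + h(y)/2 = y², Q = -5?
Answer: -9584/26753 ≈ -0.35824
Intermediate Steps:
h(y) = -6 + 2*y²
E = 7 (E = -5 + 6*2 = -5 + 12 = 7)
(-15082 + 5498)/(27257 + 36*((5 - 3*E) + h(2))) = (-15082 + 5498)/(27257 + 36*((5 - 3*7) + (-6 + 2*2²))) = -9584/(27257 + 36*((5 - 21) + (-6 + 2*4))) = -9584/(27257 + 36*(-16 + (-6 + 8))) = -9584/(27257 + 36*(-16 + 2)) = -9584/(27257 + 36*(-14)) = -9584/(27257 - 504) = -9584/26753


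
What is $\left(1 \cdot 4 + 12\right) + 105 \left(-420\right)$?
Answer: $-44084$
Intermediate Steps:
$\left(1 \cdot 4 + 12\right) + 105 \left(-420\right) = \left(4 + 12\right) - 44100 = 16 - 44100 = -44084$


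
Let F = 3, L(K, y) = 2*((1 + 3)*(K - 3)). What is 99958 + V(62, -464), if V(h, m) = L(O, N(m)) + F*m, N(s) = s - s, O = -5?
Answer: 98502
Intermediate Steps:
N(s) = 0
L(K, y) = -24 + 8*K (L(K, y) = 2*(4*(-3 + K)) = 2*(-12 + 4*K) = -24 + 8*K)
V(h, m) = -64 + 3*m (V(h, m) = (-24 + 8*(-5)) + 3*m = (-24 - 40) + 3*m = -64 + 3*m)
99958 + V(62, -464) = 99958 + (-64 + 3*(-464)) = 99958 + (-64 - 1392) = 99958 - 1456 = 98502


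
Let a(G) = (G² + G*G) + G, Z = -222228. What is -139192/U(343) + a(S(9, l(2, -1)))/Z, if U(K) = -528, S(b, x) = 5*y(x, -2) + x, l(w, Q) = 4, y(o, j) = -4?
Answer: 322209353/1222254 ≈ 263.62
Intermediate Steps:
S(b, x) = -20 + x (S(b, x) = 5*(-4) + x = -20 + x)
a(G) = G + 2*G² (a(G) = (G² + G²) + G = 2*G² + G = G + 2*G²)
-139192/U(343) + a(S(9, l(2, -1)))/Z = -139192/(-528) + ((-20 + 4)*(1 + 2*(-20 + 4)))/(-222228) = -139192*(-1/528) - 16*(1 + 2*(-16))*(-1/222228) = 17399/66 - 16*(1 - 32)*(-1/222228) = 17399/66 - 16*(-31)*(-1/222228) = 17399/66 + 496*(-1/222228) = 17399/66 - 124/55557 = 322209353/1222254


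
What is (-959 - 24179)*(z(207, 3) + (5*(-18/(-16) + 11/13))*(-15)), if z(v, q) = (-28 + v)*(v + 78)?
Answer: -66492335265/52 ≈ -1.2787e+9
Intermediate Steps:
z(v, q) = (-28 + v)*(78 + v)
(-959 - 24179)*(z(207, 3) + (5*(-18/(-16) + 11/13))*(-15)) = (-959 - 24179)*((-2184 + 207² + 50*207) + (5*(-18/(-16) + 11/13))*(-15)) = -25138*((-2184 + 42849 + 10350) + (5*(-18*(-1/16) + 11*(1/13)))*(-15)) = -25138*(51015 + (5*(9/8 + 11/13))*(-15)) = -25138*(51015 + (5*(205/104))*(-15)) = -25138*(51015 + (1025/104)*(-15)) = -25138*(51015 - 15375/104) = -25138*5290185/104 = -66492335265/52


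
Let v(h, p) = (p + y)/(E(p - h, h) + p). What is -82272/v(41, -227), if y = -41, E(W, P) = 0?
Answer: -4668936/67 ≈ -69686.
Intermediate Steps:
v(h, p) = (-41 + p)/p (v(h, p) = (p - 41)/(0 + p) = (-41 + p)/p)
-82272/v(41, -227) = -82272*(-227/(-41 - 227)) = -82272/((-1/227*(-268))) = -82272/268/227 = -82272*227/268 = -4668936/67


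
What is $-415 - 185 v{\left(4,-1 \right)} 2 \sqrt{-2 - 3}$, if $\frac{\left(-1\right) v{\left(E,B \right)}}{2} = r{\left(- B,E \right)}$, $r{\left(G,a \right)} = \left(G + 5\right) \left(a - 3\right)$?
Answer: $-415 + 4440 i \sqrt{5} \approx -415.0 + 9928.1 i$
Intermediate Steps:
$r{\left(G,a \right)} = \left(-3 + a\right) \left(5 + G\right)$ ($r{\left(G,a \right)} = \left(5 + G\right) \left(-3 + a\right) = \left(-3 + a\right) \left(5 + G\right)$)
$v{\left(E,B \right)} = 30 - 10 E - 6 B + 2 B E$ ($v{\left(E,B \right)} = - 2 \left(-15 - 3 \left(- B\right) + 5 E + - B E\right) = - 2 \left(-15 + 3 B + 5 E - B E\right) = 30 - 10 E - 6 B + 2 B E$)
$-415 - 185 v{\left(4,-1 \right)} 2 \sqrt{-2 - 3} = -415 - 185 \left(30 - 40 - -6 + 2 \left(-1\right) 4\right) 2 \sqrt{-2 - 3} = -415 - 185 \left(30 - 40 + 6 - 8\right) 2 \sqrt{-5} = -415 - 185 \left(-12\right) 2 i \sqrt{5} = -415 - 185 \left(- 24 i \sqrt{5}\right) = -415 + 4440 i \sqrt{5}$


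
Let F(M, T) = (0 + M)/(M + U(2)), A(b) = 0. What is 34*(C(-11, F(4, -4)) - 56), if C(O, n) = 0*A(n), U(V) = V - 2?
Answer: -1904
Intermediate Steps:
U(V) = -2 + V
F(M, T) = 1 (F(M, T) = (0 + M)/(M + (-2 + 2)) = M/(M + 0) = M/M = 1)
C(O, n) = 0 (C(O, n) = 0*0 = 0)
34*(C(-11, F(4, -4)) - 56) = 34*(0 - 56) = 34*(-56) = -1904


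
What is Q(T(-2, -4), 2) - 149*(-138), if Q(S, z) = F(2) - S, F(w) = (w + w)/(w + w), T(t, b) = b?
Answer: 20567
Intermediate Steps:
F(w) = 1 (F(w) = (2*w)/((2*w)) = (2*w)*(1/(2*w)) = 1)
Q(S, z) = 1 - S
Q(T(-2, -4), 2) - 149*(-138) = (1 - 1*(-4)) - 149*(-138) = (1 + 4) + 20562 = 5 + 20562 = 20567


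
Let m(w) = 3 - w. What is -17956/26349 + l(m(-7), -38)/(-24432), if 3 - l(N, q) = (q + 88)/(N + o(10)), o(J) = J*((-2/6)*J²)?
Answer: -7093676503/10407433416 ≈ -0.68160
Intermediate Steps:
o(J) = -J³/3 (o(J) = J*((-2*⅙)*J²) = J*(-J²/3) = -J³/3)
l(N, q) = 3 - (88 + q)/(-1000/3 + N) (l(N, q) = 3 - (q + 88)/(N - ⅓*10³) = 3 - (88 + q)/(N - ⅓*1000) = 3 - (88 + q)/(N - 1000/3) = 3 - (88 + q)/(-1000/3 + N))
-17956/26349 + l(m(-7), -38)/(-24432) = -17956/26349 + (3*(-1088 - 1*(-38) + 3*(3 - 1*(-7)))/(-1000 + 3*(3 - 1*(-7))))/(-24432) = -17956*1/26349 + (3*(-1088 + 38 + 3*(3 + 7))/(-1000 + 3*(3 + 7)))*(-1/24432) = -17956/26349 + (3*(-1088 + 38 + 3*10)/(-1000 + 3*10))*(-1/24432) = -17956/26349 + (3*(-1088 + 38 + 30)/(-1000 + 30))*(-1/24432) = -17956/26349 + (3*(-1020)/(-970))*(-1/24432) = -17956/26349 + (3*(-1/970)*(-1020))*(-1/24432) = -17956/26349 + (306/97)*(-1/24432) = -17956/26349 - 51/394984 = -7093676503/10407433416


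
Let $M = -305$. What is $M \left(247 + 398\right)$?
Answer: $-196725$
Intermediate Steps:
$M \left(247 + 398\right) = - 305 \left(247 + 398\right) = \left(-305\right) 645 = -196725$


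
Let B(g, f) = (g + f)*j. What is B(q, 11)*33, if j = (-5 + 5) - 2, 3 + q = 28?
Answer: -2376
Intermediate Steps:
q = 25 (q = -3 + 28 = 25)
j = -2 (j = 0 - 2 = -2)
B(g, f) = -2*f - 2*g (B(g, f) = (g + f)*(-2) = (f + g)*(-2) = -2*f - 2*g)
B(q, 11)*33 = (-2*11 - 2*25)*33 = (-22 - 50)*33 = -72*33 = -2376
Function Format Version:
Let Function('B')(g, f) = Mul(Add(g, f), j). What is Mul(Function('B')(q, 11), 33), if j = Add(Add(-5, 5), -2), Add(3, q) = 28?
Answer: -2376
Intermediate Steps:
q = 25 (q = Add(-3, 28) = 25)
j = -2 (j = Add(0, -2) = -2)
Function('B')(g, f) = Add(Mul(-2, f), Mul(-2, g)) (Function('B')(g, f) = Mul(Add(g, f), -2) = Mul(Add(f, g), -2) = Add(Mul(-2, f), Mul(-2, g)))
Mul(Function('B')(q, 11), 33) = Mul(Add(Mul(-2, 11), Mul(-2, 25)), 33) = Mul(Add(-22, -50), 33) = Mul(-72, 33) = -2376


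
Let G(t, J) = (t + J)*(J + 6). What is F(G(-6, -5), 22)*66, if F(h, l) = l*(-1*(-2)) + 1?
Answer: 2970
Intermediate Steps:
G(t, J) = (6 + J)*(J + t) (G(t, J) = (J + t)*(6 + J) = (6 + J)*(J + t))
F(h, l) = 1 + 2*l (F(h, l) = l*2 + 1 = 2*l + 1 = 1 + 2*l)
F(G(-6, -5), 22)*66 = (1 + 2*22)*66 = (1 + 44)*66 = 45*66 = 2970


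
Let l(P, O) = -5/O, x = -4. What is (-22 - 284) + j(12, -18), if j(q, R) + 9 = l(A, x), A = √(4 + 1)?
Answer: -1255/4 ≈ -313.75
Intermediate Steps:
A = √5 ≈ 2.2361
j(q, R) = -31/4 (j(q, R) = -9 - 5/(-4) = -9 - 5*(-¼) = -9 + 5/4 = -31/4)
(-22 - 284) + j(12, -18) = (-22 - 284) - 31/4 = -306 - 31/4 = -1255/4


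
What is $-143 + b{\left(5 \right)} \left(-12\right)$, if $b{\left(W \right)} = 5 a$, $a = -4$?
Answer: $97$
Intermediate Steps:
$b{\left(W \right)} = -20$ ($b{\left(W \right)} = 5 \left(-4\right) = -20$)
$-143 + b{\left(5 \right)} \left(-12\right) = -143 - -240 = -143 + 240 = 97$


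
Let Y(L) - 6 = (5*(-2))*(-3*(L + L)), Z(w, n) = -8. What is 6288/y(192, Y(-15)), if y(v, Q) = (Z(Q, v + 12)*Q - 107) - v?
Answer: 6288/6853 ≈ 0.91755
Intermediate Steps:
Y(L) = 6 + 60*L (Y(L) = 6 + (5*(-2))*(-3*(L + L)) = 6 - (-30)*2*L = 6 - (-60)*L = 6 + 60*L)
y(v, Q) = -107 - v - 8*Q (y(v, Q) = (-8*Q - 107) - v = (-107 - 8*Q) - v = -107 - v - 8*Q)
6288/y(192, Y(-15)) = 6288/(-107 - 1*192 - 8*(6 + 60*(-15))) = 6288/(-107 - 192 - 8*(6 - 900)) = 6288/(-107 - 192 - 8*(-894)) = 6288/(-107 - 192 + 7152) = 6288/6853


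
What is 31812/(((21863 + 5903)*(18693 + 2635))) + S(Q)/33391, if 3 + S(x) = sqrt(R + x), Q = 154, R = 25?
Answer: -178586313/4943481185992 + sqrt(179)/33391 ≈ 0.00036455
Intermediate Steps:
S(x) = -3 + sqrt(25 + x)
31812/(((21863 + 5903)*(18693 + 2635))) + S(Q)/33391 = 31812/(((21863 + 5903)*(18693 + 2635))) + (-3 + sqrt(25 + 154))/33391 = 31812/((27766*21328)) + (-3 + sqrt(179))*(1/33391) = 31812/592193248 + (-3/33391 + sqrt(179)/33391) = 31812*(1/592193248) + (-3/33391 + sqrt(179)/33391) = 7953/148048312 + (-3/33391 + sqrt(179)/33391) = -178586313/4943481185992 + sqrt(179)/33391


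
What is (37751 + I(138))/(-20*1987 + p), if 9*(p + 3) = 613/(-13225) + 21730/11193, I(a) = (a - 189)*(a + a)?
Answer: -769291306875/1291395245074 ≈ -0.59571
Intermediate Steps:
I(a) = 2*a*(-189 + a) (I(a) = (-189 + a)*(2*a) = 2*a*(-189 + a))
p = -90639574/32493825 (p = -3 + (613/(-13225) + 21730/11193)/9 = -3 + (613*(-1/13225) + 21730*(1/11193))/9 = -3 + (-613/13225 + 530/273)/9 = -3 + (1/9)*(6841901/3610425) = -3 + 6841901/32493825 = -90639574/32493825 ≈ -2.7894)
(37751 + I(138))/(-20*1987 + p) = (37751 + 2*138*(-189 + 138))/(-20*1987 - 90639574/32493825) = (37751 + 2*138*(-51))/(-39740 - 90639574/32493825) = (37751 - 14076)/(-1291395245074/32493825) = 23675*(-32493825/1291395245074) = -769291306875/1291395245074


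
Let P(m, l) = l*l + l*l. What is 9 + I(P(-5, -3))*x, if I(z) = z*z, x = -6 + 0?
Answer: -1935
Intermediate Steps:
x = -6
P(m, l) = 2*l² (P(m, l) = l² + l² = 2*l²)
I(z) = z²
9 + I(P(-5, -3))*x = 9 + (2*(-3)²)²*(-6) = 9 + (2*9)²*(-6) = 9 + 18²*(-6) = 9 + 324*(-6) = 9 - 1944 = -1935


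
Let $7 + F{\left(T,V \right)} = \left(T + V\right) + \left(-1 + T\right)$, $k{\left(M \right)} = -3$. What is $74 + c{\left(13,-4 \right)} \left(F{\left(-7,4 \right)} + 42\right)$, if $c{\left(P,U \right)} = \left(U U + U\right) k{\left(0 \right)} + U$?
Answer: $-886$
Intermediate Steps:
$F{\left(T,V \right)} = -8 + V + 2 T$ ($F{\left(T,V \right)} = -7 + \left(\left(T + V\right) + \left(-1 + T\right)\right) = -7 + \left(-1 + V + 2 T\right) = -8 + V + 2 T$)
$c{\left(P,U \right)} = - 3 U^{2} - 2 U$ ($c{\left(P,U \right)} = \left(U U + U\right) \left(-3\right) + U = \left(U^{2} + U\right) \left(-3\right) + U = \left(U + U^{2}\right) \left(-3\right) + U = \left(- 3 U - 3 U^{2}\right) + U = - 3 U^{2} - 2 U$)
$74 + c{\left(13,-4 \right)} \left(F{\left(-7,4 \right)} + 42\right) = 74 + - 4 \left(-2 - -12\right) \left(\left(-8 + 4 + 2 \left(-7\right)\right) + 42\right) = 74 + - 4 \left(-2 + 12\right) \left(\left(-8 + 4 - 14\right) + 42\right) = 74 + \left(-4\right) 10 \left(-18 + 42\right) = 74 - 960 = -886$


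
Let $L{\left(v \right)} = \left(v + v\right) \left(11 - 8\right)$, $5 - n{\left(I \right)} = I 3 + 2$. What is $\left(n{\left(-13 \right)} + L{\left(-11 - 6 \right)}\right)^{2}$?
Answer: $3600$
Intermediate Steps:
$n{\left(I \right)} = 3 - 3 I$ ($n{\left(I \right)} = 5 - \left(I 3 + 2\right) = 5 - \left(3 I + 2\right) = 5 - \left(2 + 3 I\right) = 3 - 3 I$)
$L{\left(v \right)} = 6 v$ ($L{\left(v \right)} = 2 v 3 = 6 v$)
$\left(n{\left(-13 \right)} + L{\left(-11 - 6 \right)}\right)^{2} = \left(\left(3 - -39\right) + 6 \left(-11 - 6\right)\right)^{2} = \left(\left(3 + 39\right) + 6 \left(-17\right)\right)^{2} = \left(42 - 102\right)^{2} = \left(-60\right)^{2} = 3600$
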